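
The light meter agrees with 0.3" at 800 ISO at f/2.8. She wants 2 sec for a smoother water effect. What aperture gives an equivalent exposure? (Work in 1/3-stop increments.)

Shutter speed: 0.3 → 0.4 → 0.5 → 0.6 → 0.8 → 1 → 1.3 → 1.6 → 2 — 2 2/3 stops slower (brighter).
Need 2 2/3 stops darker from the aperture: f/2.8 → f/3.2 → f/3.5 → f/4 → f/4.5 → f/5 → f/5.6 → f/6.3 → f/7.1.

f/7.1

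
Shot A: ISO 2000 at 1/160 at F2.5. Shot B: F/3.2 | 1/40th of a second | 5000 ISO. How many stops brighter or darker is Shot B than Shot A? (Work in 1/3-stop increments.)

2 2/3 stops brighter

Aperture: f/2.5 → f/2.8 → f/3.2 — 2/3 stop smaller aperture (darker).
Shutter speed: 1/160 → 1/125 → 1/100 → 1/80 → 1/60 → 1/50 → 1/40 — 2 stops slower (brighter).
ISO: 2000 → 2500 → 3200 → 4000 → 5000 — 1 1/3 stops higher (brighter).
Net: −2/3 +2 +1 1/3 = +2 2/3 stops.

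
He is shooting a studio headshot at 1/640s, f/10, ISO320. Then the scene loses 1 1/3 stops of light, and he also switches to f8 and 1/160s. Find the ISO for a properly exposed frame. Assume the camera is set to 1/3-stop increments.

ISO 125

Scene light: 1 1/3 stops darker.
Aperture: f/10 → f/9 → f/8 — 2/3 stop opened up (brighter).
Shutter speed: 1/640 → 1/500 → 1/400 → 1/320 → 1/250 → 1/200 → 1/160 — 2 stops slower (brighter).
Net so far: 1 1/3 stops brighter. ISO: 320 → 250 → 200 → 160 → 125.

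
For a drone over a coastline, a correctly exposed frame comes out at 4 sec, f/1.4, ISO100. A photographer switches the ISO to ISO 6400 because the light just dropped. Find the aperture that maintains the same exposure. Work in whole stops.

f/11

ISO: 100 → 200 → 400 → 800 → 1600 → 3200 → 6400 — 6 stops higher (brighter).
Need 6 stops darker from the aperture: f/1.4 → f/2 → f/2.8 → f/4 → f/5.6 → f/8 → f/11.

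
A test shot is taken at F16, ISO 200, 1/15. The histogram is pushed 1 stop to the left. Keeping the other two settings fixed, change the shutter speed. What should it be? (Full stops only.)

Underexposed by 1 stop → need 1 stop brighter.
Shutter speed: 1/15 → 1/8.

1/8s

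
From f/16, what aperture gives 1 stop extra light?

Aperture: f/16 → f/11 — 1 stop larger aperture (brighter).

f/11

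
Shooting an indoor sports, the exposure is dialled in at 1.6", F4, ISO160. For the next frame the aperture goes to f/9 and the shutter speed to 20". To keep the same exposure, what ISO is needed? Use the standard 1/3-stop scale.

Aperture: f/4 → f/4.5 → f/5 → f/5.6 → f/6.3 → f/7.1 → f/8 → f/9 — 2 1/3 stops stopped down (darker).
Shutter speed: 1.6 → 2 → 2.5 → 3.2 → 4 → 5 → 6 → 8 → 10 → 13 → 15 → 20 — 3 2/3 stops longer (brighter).
Net change so far: 1 1/3 stops brighter. Offset with the ISO: 160 → 125 → 100 → 80 → 64.

ISO 64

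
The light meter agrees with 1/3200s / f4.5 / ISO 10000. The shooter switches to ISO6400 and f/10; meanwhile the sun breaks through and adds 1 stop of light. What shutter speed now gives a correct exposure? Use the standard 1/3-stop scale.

Scene light: 1 stop brighter.
ISO: 10000 → 8000 → 6400 — 2/3 stop lower (darker).
Aperture: f/4.5 → f/5 → f/5.6 → f/6.3 → f/7.1 → f/8 → f/9 → f/10 — 2 1/3 stops narrower (darker).
Net so far: 2 stops darker. Shutter speed: 1/3200 → 1/2500 → 1/2000 → 1/1600 → 1/1250 → 1/1000 → 1/800.

1/800s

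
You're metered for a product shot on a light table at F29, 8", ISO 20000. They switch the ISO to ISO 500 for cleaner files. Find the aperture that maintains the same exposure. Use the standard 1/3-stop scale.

ISO: 20000 → 16000 → 12800 → 10000 → 8000 → 6400 → 5000 → 4000 → 3200 → 2500 → 2000 → 1600 → 1250 → 1000 → 800 → 640 → 500 — 5 1/3 stops dropped (darker).
Need 5 1/3 stops brighter from the aperture: f/29 → f/25 → f/22 → f/20 → f/18 → f/16 → f/14 → f/13 → f/11 → f/10 → f/9 → f/8 → f/7.1 → f/6.3 → f/5.6 → f/5 → f/4.5.

f/4.5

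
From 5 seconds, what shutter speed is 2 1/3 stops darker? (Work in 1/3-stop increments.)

Shutter speed: 5 → 4 → 3.2 → 2.5 → 2 → 1.6 → 1.3 → 1 — 2 1/3 stops shorter (darker).

1 s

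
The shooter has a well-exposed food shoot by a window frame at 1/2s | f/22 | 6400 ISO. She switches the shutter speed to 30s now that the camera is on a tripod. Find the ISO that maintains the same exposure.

Shutter speed: 1/2 → 1 → 2 → 4 → 8 → 15 → 30 — 6 stops longer (brighter).
Need 6 stops darker from the ISO: 6400 → 3200 → 1600 → 800 → 400 → 200 → 100.

ISO 100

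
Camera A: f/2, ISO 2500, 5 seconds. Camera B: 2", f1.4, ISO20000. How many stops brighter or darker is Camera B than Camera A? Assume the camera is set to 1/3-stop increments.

2 2/3 stops brighter

Aperture: f/2 → f/1.8 → f/1.6 → f/1.4 — 1 stop opened up (brighter).
Shutter speed: 5 → 4 → 3.2 → 2.5 → 2 — 1 1/3 stops faster (darker).
ISO: 2500 → 3200 → 4000 → 5000 → 6400 → 8000 → 10000 → 12800 → 16000 → 20000 — 3 stops raised (brighter).
Net: +1 −1 1/3 +3 = +2 2/3 stops.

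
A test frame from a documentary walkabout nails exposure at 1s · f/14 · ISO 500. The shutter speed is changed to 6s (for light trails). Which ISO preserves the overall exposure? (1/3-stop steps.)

Shutter speed: 1 → 1.3 → 1.6 → 2 → 2.5 → 3.2 → 4 → 5 → 6 — 2 2/3 stops slower (brighter).
Need 2 2/3 stops darker from the ISO: 500 → 400 → 320 → 250 → 200 → 160 → 125 → 100 → 80.

ISO 80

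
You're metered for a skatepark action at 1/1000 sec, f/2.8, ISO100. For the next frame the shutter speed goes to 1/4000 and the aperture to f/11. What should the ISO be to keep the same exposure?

ISO 6400

Shutter speed: 1/1000 → 1/2000 → 1/4000 — 2 stops shorter (darker).
Aperture: f/2.8 → f/4 → f/5.6 → f/8 → f/11 — 4 stops narrower (darker).
Net change so far: 6 stops darker. Offset with the ISO: 100 → 200 → 400 → 800 → 1600 → 3200 → 6400.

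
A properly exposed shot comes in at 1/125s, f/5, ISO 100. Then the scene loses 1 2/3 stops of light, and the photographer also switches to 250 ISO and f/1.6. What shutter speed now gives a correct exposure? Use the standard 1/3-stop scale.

Scene light: 1 2/3 stops darker.
ISO: 100 → 125 → 160 → 200 → 250 — 1 1/3 stops higher (brighter).
Aperture: f/5 → f/4.5 → f/4 → f/3.5 → f/3.2 → f/2.8 → f/2.5 → f/2.2 → f/2 → f/1.8 → f/1.6 — 3 1/3 stops opened up (brighter).
Net so far: 3 stops brighter. Shutter speed: 1/125 → 1/160 → 1/200 → 1/250 → 1/320 → 1/400 → 1/500 → 1/640 → 1/800 → 1/1000.

1/1000s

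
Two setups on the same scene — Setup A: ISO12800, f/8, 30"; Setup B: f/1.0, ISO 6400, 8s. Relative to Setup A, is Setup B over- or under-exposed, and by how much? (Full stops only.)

Aperture: f/8 → f/5.6 → f/4 → f/2.8 → f/2 → f/1.4 → f/1.0 — 6 stops opened up (brighter).
Shutter speed: 30 → 15 → 8 — 2 stops shorter (darker).
ISO: 12800 → 6400 — 1 stop dropped (darker).
Net: +6 −2 −1 = +3 stops.

3 stops brighter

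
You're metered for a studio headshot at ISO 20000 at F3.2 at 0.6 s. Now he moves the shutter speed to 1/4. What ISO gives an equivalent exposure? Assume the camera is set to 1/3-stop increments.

ISO 51200

Shutter speed: 0.6 → 0.5 → 0.4 → 0.3 → 1/4 — 1 1/3 stops shorter (darker).
Need 1 1/3 stops brighter from the ISO: 20000 → 25600 → 32000 → 40000 → 51200.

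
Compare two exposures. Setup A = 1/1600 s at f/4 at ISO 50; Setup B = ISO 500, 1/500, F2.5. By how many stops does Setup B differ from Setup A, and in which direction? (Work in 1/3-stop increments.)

Aperture: f/4 → f/3.5 → f/3.2 → f/2.8 → f/2.5 — 1 1/3 stops opened up (brighter).
Shutter speed: 1/1600 → 1/1250 → 1/1000 → 1/800 → 1/640 → 1/500 — 1 2/3 stops slower (brighter).
ISO: 50 → 64 → 80 → 100 → 125 → 160 → 200 → 250 → 320 → 400 → 500 — 3 1/3 stops raised (brighter).
Net: +1 1/3 +1 2/3 +3 1/3 = +6 1/3 stops.

6 1/3 stops brighter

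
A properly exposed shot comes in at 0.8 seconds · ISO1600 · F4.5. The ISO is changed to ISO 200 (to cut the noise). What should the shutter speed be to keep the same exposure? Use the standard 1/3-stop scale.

ISO: 1600 → 1250 → 1000 → 800 → 640 → 500 → 400 → 320 → 250 → 200 — 3 stops dropped (darker).
Need 3 stops brighter from the shutter speed: 0.8 → 1 → 1.3 → 1.6 → 2 → 2.5 → 3.2 → 4 → 5 → 6.

6 s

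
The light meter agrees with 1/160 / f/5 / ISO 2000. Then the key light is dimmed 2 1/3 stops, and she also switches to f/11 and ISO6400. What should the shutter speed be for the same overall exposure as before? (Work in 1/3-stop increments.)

Scene light: 2 1/3 stops darker.
Aperture: f/5 → f/5.6 → f/6.3 → f/7.1 → f/8 → f/9 → f/10 → f/11 — 2 1/3 stops narrower (darker).
ISO: 2000 → 2500 → 3200 → 4000 → 5000 → 6400 — 1 2/3 stops higher (brighter).
Net so far: 3 stops darker. Shutter speed: 1/160 → 1/125 → 1/100 → 1/80 → 1/60 → 1/50 → 1/40 → 1/30 → 1/25 → 1/20.

1/20s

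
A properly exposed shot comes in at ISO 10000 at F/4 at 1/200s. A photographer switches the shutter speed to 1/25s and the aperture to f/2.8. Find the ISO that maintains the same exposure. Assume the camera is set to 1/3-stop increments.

Shutter speed: 1/200 → 1/160 → 1/125 → 1/100 → 1/80 → 1/60 → 1/50 → 1/40 → 1/30 → 1/25 — 3 stops longer (brighter).
Aperture: f/4 → f/3.5 → f/3.2 → f/2.8 — 1 stop opened up (brighter).
Net change so far: 4 stops brighter. Offset with the ISO: 10000 → 8000 → 6400 → 5000 → 4000 → 3200 → 2500 → 2000 → 1600 → 1250 → 1000 → 800 → 640.

ISO 640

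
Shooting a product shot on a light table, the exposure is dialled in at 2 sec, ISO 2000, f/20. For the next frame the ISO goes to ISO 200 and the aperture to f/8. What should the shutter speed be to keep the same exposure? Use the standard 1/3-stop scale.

ISO: 2000 → 1600 → 1250 → 1000 → 800 → 640 → 500 → 400 → 320 → 250 → 200 — 3 1/3 stops dropped (darker).
Aperture: f/20 → f/18 → f/16 → f/14 → f/13 → f/11 → f/10 → f/9 → f/8 — 2 2/3 stops larger aperture (brighter).
Net change so far: 2/3 stop darker. Offset with the shutter speed: 2 → 2.5 → 3.2.

3.2 s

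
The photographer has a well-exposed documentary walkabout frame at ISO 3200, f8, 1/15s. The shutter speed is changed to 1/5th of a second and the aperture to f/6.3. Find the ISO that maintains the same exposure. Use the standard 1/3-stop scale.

Shutter speed: 1/15 → 1/13 → 1/10 → 1/8 → 1/6 → 1/5 — 1 2/3 stops longer (brighter).
Aperture: f/8 → f/7.1 → f/6.3 — 2/3 stop larger aperture (brighter).
Net change so far: 2 1/3 stops brighter. Offset with the ISO: 3200 → 2500 → 2000 → 1600 → 1250 → 1000 → 800 → 640.

ISO 640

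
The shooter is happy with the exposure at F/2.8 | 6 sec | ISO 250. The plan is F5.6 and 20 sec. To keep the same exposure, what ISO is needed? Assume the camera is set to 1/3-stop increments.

ISO 320

Aperture: f/2.8 → f/3.2 → f/3.5 → f/4 → f/4.5 → f/5 → f/5.6 — 2 stops stopped down (darker).
Shutter speed: 6 → 8 → 10 → 13 → 15 → 20 — 1 2/3 stops slower (brighter).
Net change so far: 1/3 stop darker. Offset with the ISO: 250 → 320.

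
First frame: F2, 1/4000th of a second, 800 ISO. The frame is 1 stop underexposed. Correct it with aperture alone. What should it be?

f/1.4

Underexposed by 1 stop → need 1 stop brighter.
Aperture: f/2 → f/1.4.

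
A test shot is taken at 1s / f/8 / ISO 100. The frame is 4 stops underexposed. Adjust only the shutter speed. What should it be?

Underexposed by 4 stops → need 4 stops brighter.
Shutter speed: 1 → 2 → 4 → 8 → 15.

15 s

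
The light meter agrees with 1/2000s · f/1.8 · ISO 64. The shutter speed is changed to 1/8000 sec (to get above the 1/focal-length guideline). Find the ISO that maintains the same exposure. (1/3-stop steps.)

ISO 250

Shutter speed: 1/2000 → 1/2500 → 1/3200 → 1/4000 → 1/5000 → 1/6400 → 1/8000 — 2 stops faster (darker).
Need 2 stops brighter from the ISO: 64 → 80 → 100 → 125 → 160 → 200 → 250.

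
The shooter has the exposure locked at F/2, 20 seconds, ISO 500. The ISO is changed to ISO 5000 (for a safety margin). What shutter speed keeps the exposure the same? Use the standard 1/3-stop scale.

ISO: 500 → 640 → 800 → 1000 → 1250 → 1600 → 2000 → 2500 → 3200 → 4000 → 5000 — 3 1/3 stops higher (brighter).
Need 3 1/3 stops darker from the shutter speed: 20 → 15 → 13 → 10 → 8 → 6 → 5 → 4 → 3.2 → 2.5 → 2.

2 s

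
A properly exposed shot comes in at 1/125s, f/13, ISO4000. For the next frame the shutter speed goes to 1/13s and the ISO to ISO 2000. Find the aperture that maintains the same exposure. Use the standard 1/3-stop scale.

Shutter speed: 1/125 → 1/100 → 1/80 → 1/60 → 1/50 → 1/40 → 1/30 → 1/25 → 1/20 → 1/15 → 1/13 — 3 1/3 stops slower (brighter).
ISO: 4000 → 3200 → 2500 → 2000 — 1 stop dropped (darker).
Net change so far: 2 1/3 stops brighter. Offset with the aperture: f/13 → f/14 → f/16 → f/18 → f/20 → f/22 → f/25 → f/29.

f/29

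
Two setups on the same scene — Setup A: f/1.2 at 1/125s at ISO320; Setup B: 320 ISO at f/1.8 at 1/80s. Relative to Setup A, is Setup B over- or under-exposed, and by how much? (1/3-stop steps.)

Aperture: f/1.2 → f/1.4 → f/1.6 → f/1.8 — 1 stop narrower (darker).
Shutter speed: 1/125 → 1/100 → 1/80 — 2/3 stop longer (brighter).
ISO: unchanged.
Net: −1 +2/3 = −1/3 stops.

1/3 stop darker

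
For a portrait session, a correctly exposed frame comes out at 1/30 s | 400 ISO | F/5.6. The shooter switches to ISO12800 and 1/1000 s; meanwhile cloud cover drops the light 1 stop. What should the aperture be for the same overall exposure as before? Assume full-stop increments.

f/4

Scene light: 1 stop darker.
ISO: 400 → 800 → 1600 → 3200 → 6400 → 12800 — 5 stops higher (brighter).
Shutter speed: 1/30 → 1/60 → 1/125 → 1/250 → 1/500 → 1/1000 — 5 stops faster (darker).
Net so far: 1 stop darker. Aperture: f/5.6 → f/4.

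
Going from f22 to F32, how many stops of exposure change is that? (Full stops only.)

1 stop

f/22 → f/32 — count the steps: 1 stop.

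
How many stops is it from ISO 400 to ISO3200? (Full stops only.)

3 stops

400 → 800 → 1600 → 3200 — count the steps: 3 stops.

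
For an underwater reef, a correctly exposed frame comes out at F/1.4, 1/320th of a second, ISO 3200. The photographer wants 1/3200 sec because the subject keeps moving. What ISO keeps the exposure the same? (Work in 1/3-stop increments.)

ISO 32000

Shutter speed: 1/320 → 1/400 → 1/500 → 1/640 → 1/800 → 1/1000 → 1/1250 → 1/1600 → 1/2000 → 1/2500 → 1/3200 — 3 1/3 stops faster (darker).
Need 3 1/3 stops brighter from the ISO: 3200 → 4000 → 5000 → 6400 → 8000 → 10000 → 12800 → 16000 → 20000 → 25600 → 32000.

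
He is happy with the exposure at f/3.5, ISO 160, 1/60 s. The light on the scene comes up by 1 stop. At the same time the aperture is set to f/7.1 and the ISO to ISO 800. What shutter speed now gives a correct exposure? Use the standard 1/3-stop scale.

1/160s

Scene light: 1 stop brighter.
Aperture: f/3.5 → f/4 → f/4.5 → f/5 → f/5.6 → f/6.3 → f/7.1 — 2 stops smaller aperture (darker).
ISO: 160 → 200 → 250 → 320 → 400 → 500 → 640 → 800 — 2 1/3 stops higher (brighter).
Net so far: 1 1/3 stops brighter. Shutter speed: 1/60 → 1/80 → 1/100 → 1/125 → 1/160.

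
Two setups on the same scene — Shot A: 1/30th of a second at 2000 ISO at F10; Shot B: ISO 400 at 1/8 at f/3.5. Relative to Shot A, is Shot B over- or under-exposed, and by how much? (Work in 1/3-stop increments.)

2 2/3 stops brighter

Aperture: f/10 → f/9 → f/8 → f/7.1 → f/6.3 → f/5.6 → f/5 → f/4.5 → f/4 → f/3.5 — 3 stops wider (brighter).
Shutter speed: 1/30 → 1/25 → 1/20 → 1/15 → 1/13 → 1/10 → 1/8 — 2 stops slower (brighter).
ISO: 2000 → 1600 → 1250 → 1000 → 800 → 640 → 500 → 400 — 2 1/3 stops lower (darker).
Net: +3 +2 −2 1/3 = +2 2/3 stops.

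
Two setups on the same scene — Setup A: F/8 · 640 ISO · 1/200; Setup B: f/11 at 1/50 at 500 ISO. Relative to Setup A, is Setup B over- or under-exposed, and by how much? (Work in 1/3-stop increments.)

2/3 stop brighter

Aperture: f/8 → f/9 → f/10 → f/11 — 1 stop narrower (darker).
Shutter speed: 1/200 → 1/160 → 1/125 → 1/100 → 1/80 → 1/60 → 1/50 — 2 stops slower (brighter).
ISO: 640 → 500 — 1/3 stop dropped (darker).
Net: −1 +2 −1/3 = +2/3 stops.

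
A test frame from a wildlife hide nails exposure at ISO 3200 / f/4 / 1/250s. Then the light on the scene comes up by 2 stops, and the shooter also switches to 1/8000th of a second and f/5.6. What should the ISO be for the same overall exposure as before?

ISO 51200

Scene light: 2 stops brighter.
Shutter speed: 1/250 → 1/500 → 1/1000 → 1/2000 → 1/4000 → 1/8000 — 5 stops faster (darker).
Aperture: f/4 → f/5.6 — 1 stop stopped down (darker).
Net so far: 4 stops darker. ISO: 3200 → 6400 → 12800 → 25600 → 51200.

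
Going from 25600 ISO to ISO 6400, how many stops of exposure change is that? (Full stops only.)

25600 → 12800 → 6400 — count the steps: 2 stops.

2 stops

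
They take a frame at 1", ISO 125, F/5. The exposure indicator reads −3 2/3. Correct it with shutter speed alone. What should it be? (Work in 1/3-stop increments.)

13 s

Underexposed by 3 2/3 stops → need 3 2/3 stops brighter.
Shutter speed: 1 → 1.3 → 1.6 → 2 → 2.5 → 3.2 → 4 → 5 → 6 → 8 → 10 → 13.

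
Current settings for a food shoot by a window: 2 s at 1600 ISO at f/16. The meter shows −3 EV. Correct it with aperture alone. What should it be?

Underexposed by 3 stops → need 3 stops brighter.
Aperture: f/16 → f/11 → f/8 → f/5.6.

f/5.6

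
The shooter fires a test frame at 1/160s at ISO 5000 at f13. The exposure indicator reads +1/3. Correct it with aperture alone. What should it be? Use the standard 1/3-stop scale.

f/14

Overexposed by 1/3 stop → need 1/3 stop darker.
Aperture: f/13 → f/14.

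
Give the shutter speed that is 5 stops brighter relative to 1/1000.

Shutter speed: 1/1000 → 1/500 → 1/250 → 1/125 → 1/60 → 1/30 — 5 stops slower (brighter).

1/30s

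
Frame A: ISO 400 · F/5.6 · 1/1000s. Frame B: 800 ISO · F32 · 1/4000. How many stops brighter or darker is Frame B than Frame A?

Aperture: f/5.6 → f/8 → f/11 → f/16 → f/22 → f/32 — 5 stops stopped down (darker).
Shutter speed: 1/1000 → 1/2000 → 1/4000 — 2 stops faster (darker).
ISO: 400 → 800 — 1 stop raised (brighter).
Net: −5 −2 +1 = −6 stops.

6 stops darker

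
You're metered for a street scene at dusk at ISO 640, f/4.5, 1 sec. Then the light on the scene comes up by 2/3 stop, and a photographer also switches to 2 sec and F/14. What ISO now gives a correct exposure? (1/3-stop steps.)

ISO 2000

Scene light: 2/3 stop brighter.
Shutter speed: 1 → 1.3 → 1.6 → 2 — 1 stop longer (brighter).
Aperture: f/4.5 → f/5 → f/5.6 → f/6.3 → f/7.1 → f/8 → f/9 → f/10 → f/11 → f/13 → f/14 — 3 1/3 stops narrower (darker).
Net so far: 1 2/3 stops darker. ISO: 640 → 800 → 1000 → 1250 → 1600 → 2000.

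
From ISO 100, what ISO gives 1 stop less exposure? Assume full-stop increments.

ISO: 100 → 50 — 1 stop dropped (darker).

ISO 50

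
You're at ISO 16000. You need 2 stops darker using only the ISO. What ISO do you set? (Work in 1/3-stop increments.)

ISO: 16000 → 12800 → 10000 → 8000 → 6400 → 5000 → 4000 — 2 stops dropped (darker).

ISO 4000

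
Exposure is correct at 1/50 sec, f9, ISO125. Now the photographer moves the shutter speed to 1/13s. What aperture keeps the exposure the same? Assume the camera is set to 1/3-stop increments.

Shutter speed: 1/50 → 1/40 → 1/30 → 1/25 → 1/20 → 1/15 → 1/13 — 2 stops longer (brighter).
Need 2 stops darker from the aperture: f/9 → f/10 → f/11 → f/13 → f/14 → f/16 → f/18.

f/18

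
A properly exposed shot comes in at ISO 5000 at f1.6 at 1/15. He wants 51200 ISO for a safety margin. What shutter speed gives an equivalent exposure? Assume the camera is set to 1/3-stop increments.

ISO: 5000 → 6400 → 8000 → 10000 → 12800 → 16000 → 20000 → 25600 → 32000 → 40000 → 51200 — 3 1/3 stops raised (brighter).
Need 3 1/3 stops darker from the shutter speed: 1/15 → 1/20 → 1/25 → 1/30 → 1/40 → 1/50 → 1/60 → 1/80 → 1/100 → 1/125 → 1/160.

1/160s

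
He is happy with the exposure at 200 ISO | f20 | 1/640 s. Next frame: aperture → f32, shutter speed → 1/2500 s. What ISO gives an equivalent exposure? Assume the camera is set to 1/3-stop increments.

Aperture: f/20 → f/22 → f/25 → f/29 → f/32 — 1 1/3 stops narrower (darker).
Shutter speed: 1/640 → 1/800 → 1/1000 → 1/1250 → 1/1600 → 1/2000 → 1/2500 — 2 stops shorter (darker).
Net change so far: 3 1/3 stops darker. Offset with the ISO: 200 → 250 → 320 → 400 → 500 → 640 → 800 → 1000 → 1250 → 1600 → 2000.

ISO 2000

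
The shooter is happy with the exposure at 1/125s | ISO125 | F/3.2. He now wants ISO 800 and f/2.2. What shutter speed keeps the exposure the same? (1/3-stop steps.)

1/1600s

ISO: 125 → 160 → 200 → 250 → 320 → 400 → 500 → 640 → 800 — 2 2/3 stops higher (brighter).
Aperture: f/3.2 → f/2.8 → f/2.5 → f/2.2 — 1 stop wider (brighter).
Net change so far: 3 2/3 stops brighter. Offset with the shutter speed: 1/125 → 1/160 → 1/200 → 1/250 → 1/320 → 1/400 → 1/500 → 1/640 → 1/800 → 1/1000 → 1/1250 → 1/1600.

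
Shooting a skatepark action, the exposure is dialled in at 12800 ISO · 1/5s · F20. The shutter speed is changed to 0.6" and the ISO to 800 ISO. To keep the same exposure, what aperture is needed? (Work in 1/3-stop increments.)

f/9

Shutter speed: 1/5 → 1/4 → 0.3 → 0.4 → 0.5 → 0.6 — 1 2/3 stops longer (brighter).
ISO: 12800 → 10000 → 8000 → 6400 → 5000 → 4000 → 3200 → 2500 → 2000 → 1600 → 1250 → 1000 → 800 — 4 stops dropped (darker).
Net change so far: 2 1/3 stops darker. Offset with the aperture: f/20 → f/18 → f/16 → f/14 → f/13 → f/11 → f/10 → f/9.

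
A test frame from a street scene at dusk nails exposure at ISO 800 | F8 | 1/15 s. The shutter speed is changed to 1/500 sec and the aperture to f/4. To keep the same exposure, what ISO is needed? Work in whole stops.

Shutter speed: 1/15 → 1/30 → 1/60 → 1/125 → 1/250 → 1/500 — 5 stops shorter (darker).
Aperture: f/8 → f/5.6 → f/4 — 2 stops wider (brighter).
Net change so far: 3 stops darker. Offset with the ISO: 800 → 1600 → 3200 → 6400.

ISO 6400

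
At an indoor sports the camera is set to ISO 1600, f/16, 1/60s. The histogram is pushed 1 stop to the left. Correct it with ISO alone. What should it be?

Underexposed by 1 stop → need 1 stop brighter.
ISO: 1600 → 3200.

ISO 3200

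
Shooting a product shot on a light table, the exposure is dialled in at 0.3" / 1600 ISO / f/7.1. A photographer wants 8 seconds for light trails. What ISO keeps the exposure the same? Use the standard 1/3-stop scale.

Shutter speed: 0.3 → 0.4 → 0.5 → 0.6 → 0.8 → 1 → 1.3 → 1.6 → 2 → 2.5 → 3.2 → 4 → 5 → 6 → 8 — 4 2/3 stops longer (brighter).
Need 4 2/3 stops darker from the ISO: 1600 → 1250 → 1000 → 800 → 640 → 500 → 400 → 320 → 250 → 200 → 160 → 125 → 100 → 80 → 64.

ISO 64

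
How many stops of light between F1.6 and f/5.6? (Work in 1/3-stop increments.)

f/1.6 → f/1.8 → f/2 → f/2.2 → f/2.5 → f/2.8 → f/3.2 → f/3.5 → f/4 → f/4.5 → f/5 → f/5.6 — count the steps: 11 third-stops = 3 2/3 stops.

3 2/3 stops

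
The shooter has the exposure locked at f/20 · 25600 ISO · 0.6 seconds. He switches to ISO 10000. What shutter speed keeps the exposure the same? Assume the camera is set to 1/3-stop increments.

1.6 s

ISO: 25600 → 20000 → 16000 → 12800 → 10000 — 1 1/3 stops dropped (darker).
Need 1 1/3 stops brighter from the shutter speed: 0.6 → 0.8 → 1 → 1.3 → 1.6.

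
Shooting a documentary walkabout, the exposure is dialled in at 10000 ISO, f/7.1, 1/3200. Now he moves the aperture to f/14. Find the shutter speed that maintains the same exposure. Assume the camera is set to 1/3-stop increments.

1/800s

Aperture: f/7.1 → f/8 → f/9 → f/10 → f/11 → f/13 → f/14 — 2 stops narrower (darker).
Need 2 stops brighter from the shutter speed: 1/3200 → 1/2500 → 1/2000 → 1/1600 → 1/1250 → 1/1000 → 1/800.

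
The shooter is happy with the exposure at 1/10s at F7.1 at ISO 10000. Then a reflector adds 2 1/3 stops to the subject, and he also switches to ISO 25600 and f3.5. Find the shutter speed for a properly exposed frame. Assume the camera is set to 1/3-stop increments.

1/500s

Scene light: 2 1/3 stops brighter.
ISO: 10000 → 12800 → 16000 → 20000 → 25600 — 1 1/3 stops raised (brighter).
Aperture: f/7.1 → f/6.3 → f/5.6 → f/5 → f/4.5 → f/4 → f/3.5 — 2 stops wider (brighter).
Net so far: 5 2/3 stops brighter. Shutter speed: 1/10 → 1/13 → 1/15 → 1/20 → 1/25 → 1/30 → 1/40 → 1/50 → 1/60 → 1/80 → 1/100 → 1/125 → 1/160 → 1/200 → 1/250 → 1/320 → 1/400 → 1/500.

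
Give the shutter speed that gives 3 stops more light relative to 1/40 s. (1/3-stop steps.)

1/5s

Shutter speed: 1/40 → 1/30 → 1/25 → 1/20 → 1/15 → 1/13 → 1/10 → 1/8 → 1/6 → 1/5 — 3 stops longer (brighter).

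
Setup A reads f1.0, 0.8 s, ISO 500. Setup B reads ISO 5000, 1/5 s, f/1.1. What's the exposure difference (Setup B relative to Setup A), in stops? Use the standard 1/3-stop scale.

Aperture: f/1.0 → f/1.1 — 1/3 stop narrower (darker).
Shutter speed: 0.8 → 0.6 → 0.5 → 0.4 → 0.3 → 1/4 → 1/5 — 2 stops shorter (darker).
ISO: 500 → 640 → 800 → 1000 → 1250 → 1600 → 2000 → 2500 → 3200 → 4000 → 5000 — 3 1/3 stops higher (brighter).
Net: −1/3 −2 +3 1/3 = +1 stop.

1 stop brighter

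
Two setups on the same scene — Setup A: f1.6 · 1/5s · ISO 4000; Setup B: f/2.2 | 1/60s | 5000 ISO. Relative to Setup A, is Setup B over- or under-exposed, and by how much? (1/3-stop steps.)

Aperture: f/1.6 → f/1.8 → f/2 → f/2.2 — 1 stop stopped down (darker).
Shutter speed: 1/5 → 1/6 → 1/8 → 1/10 → 1/13 → 1/15 → 1/20 → 1/25 → 1/30 → 1/40 → 1/50 → 1/60 — 3 2/3 stops shorter (darker).
ISO: 4000 → 5000 — 1/3 stop higher (brighter).
Net: −1 −3 2/3 +1/3 = −4 1/3 stops.

4 1/3 stops darker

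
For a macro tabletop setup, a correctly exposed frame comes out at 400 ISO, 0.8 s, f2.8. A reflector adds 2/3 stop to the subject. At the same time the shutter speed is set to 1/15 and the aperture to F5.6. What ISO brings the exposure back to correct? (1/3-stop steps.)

Scene light: 2/3 stop brighter.
Shutter speed: 0.8 → 0.6 → 0.5 → 0.4 → 0.3 → 1/4 → 1/5 → 1/6 → 1/8 → 1/10 → 1/13 → 1/15 — 3 2/3 stops shorter (darker).
Aperture: f/2.8 → f/3.2 → f/3.5 → f/4 → f/4.5 → f/5 → f/5.6 — 2 stops smaller aperture (darker).
Net so far: 5 stops darker. ISO: 400 → 500 → 640 → 800 → 1000 → 1250 → 1600 → 2000 → 2500 → 3200 → 4000 → 5000 → 6400 → 8000 → 10000 → 12800.

ISO 12800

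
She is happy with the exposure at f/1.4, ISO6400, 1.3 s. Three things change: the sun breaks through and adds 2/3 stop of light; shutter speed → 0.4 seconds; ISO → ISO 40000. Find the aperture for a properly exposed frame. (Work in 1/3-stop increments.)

f/2.5

Scene light: 2/3 stop brighter.
Shutter speed: 1.3 → 1 → 0.8 → 0.6 → 0.5 → 0.4 — 1 2/3 stops faster (darker).
ISO: 6400 → 8000 → 10000 → 12800 → 16000 → 20000 → 25600 → 32000 → 40000 — 2 2/3 stops higher (brighter).
Net so far: 1 2/3 stops brighter. Aperture: f/1.4 → f/1.6 → f/1.8 → f/2 → f/2.2 → f/2.5.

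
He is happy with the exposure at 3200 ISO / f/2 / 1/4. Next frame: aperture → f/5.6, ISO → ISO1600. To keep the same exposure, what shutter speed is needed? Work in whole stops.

Aperture: f/2 → f/2.8 → f/4 → f/5.6 — 3 stops stopped down (darker).
ISO: 3200 → 1600 — 1 stop lower (darker).
Net change so far: 4 stops darker. Offset with the shutter speed: 1/4 → 1/2 → 1 → 2 → 4.

4 s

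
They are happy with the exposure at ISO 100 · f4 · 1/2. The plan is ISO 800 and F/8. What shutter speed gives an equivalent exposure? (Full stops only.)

1/4s

ISO: 100 → 200 → 400 → 800 — 3 stops raised (brighter).
Aperture: f/4 → f/5.6 → f/8 — 2 stops stopped down (darker).
Net change so far: 1 stop brighter. Offset with the shutter speed: 1/2 → 1/4.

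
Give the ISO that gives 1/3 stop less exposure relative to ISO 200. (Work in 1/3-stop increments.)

ISO: 200 → 160 — 1/3 stop lower (darker).

ISO 160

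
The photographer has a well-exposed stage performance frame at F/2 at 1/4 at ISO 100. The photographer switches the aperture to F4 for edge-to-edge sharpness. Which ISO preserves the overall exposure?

ISO 400

Aperture: f/2 → f/2.8 → f/4 — 2 stops narrower (darker).
Need 2 stops brighter from the ISO: 100 → 200 → 400.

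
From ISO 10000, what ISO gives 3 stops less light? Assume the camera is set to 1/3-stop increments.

ISO 1250

ISO: 10000 → 8000 → 6400 → 5000 → 4000 → 3200 → 2500 → 2000 → 1600 → 1250 — 3 stops lower (darker).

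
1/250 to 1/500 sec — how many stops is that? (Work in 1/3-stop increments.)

1 stop

1/250 → 1/320 → 1/400 → 1/500 — count the steps: 3 third-stops = 1 stop.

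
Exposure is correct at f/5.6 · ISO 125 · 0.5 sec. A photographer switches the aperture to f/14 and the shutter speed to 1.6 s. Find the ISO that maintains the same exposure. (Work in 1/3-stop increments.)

ISO 250

Aperture: f/5.6 → f/6.3 → f/7.1 → f/8 → f/9 → f/10 → f/11 → f/13 → f/14 — 2 2/3 stops smaller aperture (darker).
Shutter speed: 0.5 → 0.6 → 0.8 → 1 → 1.3 → 1.6 — 1 2/3 stops slower (brighter).
Net change so far: 1 stop darker. Offset with the ISO: 125 → 160 → 200 → 250.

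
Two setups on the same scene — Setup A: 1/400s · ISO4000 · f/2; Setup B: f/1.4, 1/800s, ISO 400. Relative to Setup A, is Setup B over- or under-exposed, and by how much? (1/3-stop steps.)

Aperture: f/2 → f/1.8 → f/1.6 → f/1.4 — 1 stop wider (brighter).
Shutter speed: 1/400 → 1/500 → 1/640 → 1/800 — 1 stop shorter (darker).
ISO: 4000 → 3200 → 2500 → 2000 → 1600 → 1250 → 1000 → 800 → 640 → 500 → 400 — 3 1/3 stops dropped (darker).
Net: +1 −1 −3 1/3 = −3 1/3 stops.

3 1/3 stops darker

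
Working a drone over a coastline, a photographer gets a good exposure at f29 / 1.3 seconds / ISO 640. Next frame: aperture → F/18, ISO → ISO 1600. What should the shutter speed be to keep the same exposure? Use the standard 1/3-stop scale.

Aperture: f/29 → f/25 → f/22 → f/20 → f/18 — 1 1/3 stops opened up (brighter).
ISO: 640 → 800 → 1000 → 1250 → 1600 — 1 1/3 stops higher (brighter).
Net change so far: 2 2/3 stops brighter. Offset with the shutter speed: 1.3 → 1 → 0.8 → 0.6 → 0.5 → 0.4 → 0.3 → 1/4 → 1/5.

1/5s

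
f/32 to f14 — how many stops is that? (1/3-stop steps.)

f/32 → f/29 → f/25 → f/22 → f/20 → f/18 → f/16 → f/14 — count the steps: 7 third-stops = 2 1/3 stops.

2 1/3 stops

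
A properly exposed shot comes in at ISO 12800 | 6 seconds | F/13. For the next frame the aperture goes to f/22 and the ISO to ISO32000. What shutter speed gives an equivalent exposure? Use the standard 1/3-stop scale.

Aperture: f/13 → f/14 → f/16 → f/18 → f/20 → f/22 — 1 2/3 stops stopped down (darker).
ISO: 12800 → 16000 → 20000 → 25600 → 32000 — 1 1/3 stops higher (brighter).
Net change so far: 1/3 stop darker. Offset with the shutter speed: 6 → 8.

8 s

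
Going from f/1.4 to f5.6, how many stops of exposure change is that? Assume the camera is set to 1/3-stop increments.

4 stops

f/1.4 → f/1.6 → f/1.8 → f/2 → f/2.2 → f/2.5 → f/2.8 → f/3.2 → f/3.5 → f/4 → f/4.5 → f/5 → f/5.6 — count the steps: 12 third-stops = 4 stops.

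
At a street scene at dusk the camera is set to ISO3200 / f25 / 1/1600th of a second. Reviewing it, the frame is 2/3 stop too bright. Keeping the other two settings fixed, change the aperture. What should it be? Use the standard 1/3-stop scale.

Overexposed by 2/3 stop → need 2/3 stop darker.
Aperture: f/25 → f/29 → f/32.

f/32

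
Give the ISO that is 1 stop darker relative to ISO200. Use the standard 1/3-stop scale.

ISO: 200 → 160 → 125 → 100 — 1 stop dropped (darker).

ISO 100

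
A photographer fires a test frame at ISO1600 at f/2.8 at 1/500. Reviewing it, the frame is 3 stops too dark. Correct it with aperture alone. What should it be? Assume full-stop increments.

Underexposed by 3 stops → need 3 stops brighter.
Aperture: f/2.8 → f/2 → f/1.4 → f/1.0.

f/1.0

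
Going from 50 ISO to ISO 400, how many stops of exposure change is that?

50 → 100 → 200 → 400 — count the steps: 3 stops.

3 stops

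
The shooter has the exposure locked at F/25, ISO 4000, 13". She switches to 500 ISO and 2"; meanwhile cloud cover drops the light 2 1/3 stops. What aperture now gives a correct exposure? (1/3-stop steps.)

Scene light: 2 1/3 stops darker.
ISO: 4000 → 3200 → 2500 → 2000 → 1600 → 1250 → 1000 → 800 → 640 → 500 — 3 stops lower (darker).
Shutter speed: 13 → 10 → 8 → 6 → 5 → 4 → 3.2 → 2.5 → 2 — 2 2/3 stops faster (darker).
Net so far: 8 stops darker. Aperture: f/25 → f/22 → f/20 → f/18 → f/16 → f/14 → f/13 → f/11 → f/10 → f/9 → f/8 → f/7.1 → f/6.3 → f/5.6 → f/5 → f/4.5 → f/4 → f/3.5 → f/3.2 → f/2.8 → f/2.5 → f/2.2 → f/2 → f/1.8 → f/1.6.

f/1.6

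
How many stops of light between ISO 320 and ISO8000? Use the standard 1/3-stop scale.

4 2/3 stops

320 → 400 → 500 → 640 → 800 → 1000 → 1250 → 1600 → 2000 → 2500 → 3200 → 4000 → 5000 → 6400 → 8000 — count the steps: 14 third-stops = 4 2/3 stops.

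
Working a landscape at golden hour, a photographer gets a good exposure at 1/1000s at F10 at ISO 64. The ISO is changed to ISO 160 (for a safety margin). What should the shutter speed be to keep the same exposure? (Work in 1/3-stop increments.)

1/2500s

ISO: 64 → 80 → 100 → 125 → 160 — 1 1/3 stops higher (brighter).
Need 1 1/3 stops darker from the shutter speed: 1/1000 → 1/1250 → 1/1600 → 1/2000 → 1/2500.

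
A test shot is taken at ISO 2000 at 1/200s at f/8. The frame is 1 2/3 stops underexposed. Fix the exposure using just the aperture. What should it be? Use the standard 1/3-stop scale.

f/4.5

Underexposed by 1 2/3 stops → need 1 2/3 stops brighter.
Aperture: f/8 → f/7.1 → f/6.3 → f/5.6 → f/5 → f/4.5.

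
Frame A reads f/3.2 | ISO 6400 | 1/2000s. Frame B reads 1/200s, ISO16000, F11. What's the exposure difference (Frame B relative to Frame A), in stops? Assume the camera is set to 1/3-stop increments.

1 stop brighter

Aperture: f/3.2 → f/3.5 → f/4 → f/4.5 → f/5 → f/5.6 → f/6.3 → f/7.1 → f/8 → f/9 → f/10 → f/11 — 3 2/3 stops stopped down (darker).
Shutter speed: 1/2000 → 1/1600 → 1/1250 → 1/1000 → 1/800 → 1/640 → 1/500 → 1/400 → 1/320 → 1/250 → 1/200 — 3 1/3 stops longer (brighter).
ISO: 6400 → 8000 → 10000 → 12800 → 16000 — 1 1/3 stops higher (brighter).
Net: −3 2/3 +3 1/3 +1 1/3 = +1 stop.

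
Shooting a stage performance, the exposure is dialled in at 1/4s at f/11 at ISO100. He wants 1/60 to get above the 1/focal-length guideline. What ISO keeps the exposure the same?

ISO 1600

Shutter speed: 1/4 → 1/8 → 1/15 → 1/30 → 1/60 — 4 stops faster (darker).
Need 4 stops brighter from the ISO: 100 → 200 → 400 → 800 → 1600.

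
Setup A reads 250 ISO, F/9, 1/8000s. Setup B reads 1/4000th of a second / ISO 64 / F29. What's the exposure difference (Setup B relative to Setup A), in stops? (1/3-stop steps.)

4 1/3 stops darker

Aperture: f/9 → f/10 → f/11 → f/13 → f/14 → f/16 → f/18 → f/20 → f/22 → f/25 → f/29 — 3 1/3 stops stopped down (darker).
Shutter speed: 1/8000 → 1/6400 → 1/5000 → 1/4000 — 1 stop slower (brighter).
ISO: 250 → 200 → 160 → 125 → 100 → 80 → 64 — 2 stops dropped (darker).
Net: −3 1/3 +1 −2 = −4 1/3 stops.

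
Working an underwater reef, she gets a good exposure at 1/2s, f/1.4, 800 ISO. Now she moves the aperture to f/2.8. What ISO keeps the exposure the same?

ISO 3200

Aperture: f/1.4 → f/2 → f/2.8 — 2 stops stopped down (darker).
Need 2 stops brighter from the ISO: 800 → 1600 → 3200.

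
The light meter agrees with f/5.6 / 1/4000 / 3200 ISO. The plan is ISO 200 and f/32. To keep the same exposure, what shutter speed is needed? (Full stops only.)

1/8s

ISO: 3200 → 1600 → 800 → 400 → 200 — 4 stops dropped (darker).
Aperture: f/5.6 → f/8 → f/11 → f/16 → f/22 → f/32 — 5 stops smaller aperture (darker).
Net change so far: 9 stops darker. Offset with the shutter speed: 1/4000 → 1/2000 → 1/1000 → 1/500 → 1/250 → 1/125 → 1/60 → 1/30 → 1/15 → 1/8.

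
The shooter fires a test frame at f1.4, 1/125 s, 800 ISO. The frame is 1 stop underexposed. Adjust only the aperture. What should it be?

f/1.0

Underexposed by 1 stop → need 1 stop brighter.
Aperture: f/1.4 → f/1.0.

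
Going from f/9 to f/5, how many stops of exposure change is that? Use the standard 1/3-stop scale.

1 2/3 stops

f/9 → f/8 → f/7.1 → f/6.3 → f/5.6 → f/5 — count the steps: 5 third-stops = 1 2/3 stops.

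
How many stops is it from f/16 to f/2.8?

5 stops

f/16 → f/11 → f/8 → f/5.6 → f/4 → f/2.8 — count the steps: 5 stops.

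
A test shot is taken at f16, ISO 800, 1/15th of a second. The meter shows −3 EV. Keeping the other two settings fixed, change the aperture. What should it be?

Underexposed by 3 stops → need 3 stops brighter.
Aperture: f/16 → f/11 → f/8 → f/5.6.

f/5.6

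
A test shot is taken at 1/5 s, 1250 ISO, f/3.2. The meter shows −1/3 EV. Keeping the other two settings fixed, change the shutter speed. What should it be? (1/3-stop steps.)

Underexposed by 1/3 stop → need 1/3 stop brighter.
Shutter speed: 1/5 → 1/4.

1/4s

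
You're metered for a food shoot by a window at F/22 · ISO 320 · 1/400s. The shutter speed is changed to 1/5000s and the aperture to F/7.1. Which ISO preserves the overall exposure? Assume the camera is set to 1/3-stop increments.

ISO 400

Shutter speed: 1/400 → 1/500 → 1/640 → 1/800 → 1/1000 → 1/1250 → 1/1600 → 1/2000 → 1/2500 → 1/3200 → 1/4000 → 1/5000 — 3 2/3 stops shorter (darker).
Aperture: f/22 → f/20 → f/18 → f/16 → f/14 → f/13 → f/11 → f/10 → f/9 → f/8 → f/7.1 — 3 1/3 stops larger aperture (brighter).
Net change so far: 1/3 stop darker. Offset with the ISO: 320 → 400.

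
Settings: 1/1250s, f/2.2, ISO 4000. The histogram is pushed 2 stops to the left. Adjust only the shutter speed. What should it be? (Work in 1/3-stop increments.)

Underexposed by 2 stops → need 2 stops brighter.
Shutter speed: 1/1250 → 1/1000 → 1/800 → 1/640 → 1/500 → 1/400 → 1/320.

1/320s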